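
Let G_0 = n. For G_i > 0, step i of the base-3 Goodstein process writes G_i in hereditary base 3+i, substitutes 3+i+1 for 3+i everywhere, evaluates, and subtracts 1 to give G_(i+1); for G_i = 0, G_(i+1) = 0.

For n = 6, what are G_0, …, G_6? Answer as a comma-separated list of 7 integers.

6, 7, 7, 7, 7, 7, 6

step 0: 6 = 2·3; sub 4 for 3: 2·4; = 8; G_1 = 8−1 = 7
step 1: 7 = 4 + 3; sub 5 for 4: 5 + 3; = 8; G_2 = 8−1 = 7
step 2: 7 = 5 + 2; sub 6 for 5: 6 + 2; = 8; G_3 = 8−1 = 7
step 3: 7 = 6 + 1; sub 7 for 6: 7 + 1; = 8; G_4 = 8−1 = 7
step 4: 7 = 7; sub 8 for 7: 8; = 8; G_5 = 8−1 = 7
step 5: 7 = 7; sub 9 for 8: 7; = 7; G_6 = 7−1 = 6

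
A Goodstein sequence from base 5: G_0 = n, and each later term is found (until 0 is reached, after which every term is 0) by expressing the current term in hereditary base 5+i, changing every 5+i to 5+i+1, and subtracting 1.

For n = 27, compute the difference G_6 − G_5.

step 0: 27 = 5^2 + 2; sub 6 for 5: 6^2 + 2; = 38; G_1 = 38−1 = 37
step 1: 37 = 6^2 + 1; sub 7 for 6: 7^2 + 1; = 50; G_2 = 50−1 = 49
step 2: 49 = 7^2; sub 8 for 7: 8^2; = 64; G_3 = 64−1 = 63
step 3: 63 = 7·8 + 7; sub 9 for 8: 7·9 + 7; = 70; G_4 = 70−1 = 69
step 4: 69 = 7·9 + 6; sub 10 for 9: 7·10 + 6; = 76; G_5 = 76−1 = 75
step 5: 75 = 7·10 + 5; sub 11 for 10: 7·11 + 5; = 82; G_6 = 82−1 = 81

6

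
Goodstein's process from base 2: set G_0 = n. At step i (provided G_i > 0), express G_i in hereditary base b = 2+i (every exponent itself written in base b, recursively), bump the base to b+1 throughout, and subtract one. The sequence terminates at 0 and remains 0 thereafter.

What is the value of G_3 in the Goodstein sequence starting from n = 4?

60

G_0=4  [base 2] 2^2  →[2↦3]→  3^3 = 27  −1 ⇒ G_1=26
G_1=26  [base 3] 2·3^2 + 2·3 + 2  →[3↦4]→  2·4^2 + 2·4 + 2 = 42  −1 ⇒ G_2=41
G_2=41  [base 4] 2·4^2 + 2·4 + 1  →[4↦5]→  2·5^2 + 2·5 + 1 = 61  −1 ⇒ G_3=60
G_3=60  [base 5] 2·5^2 + 2·5  →[5↦6]→  2·6^2 + 2·6 = 84  −1 ⇒ G_4=83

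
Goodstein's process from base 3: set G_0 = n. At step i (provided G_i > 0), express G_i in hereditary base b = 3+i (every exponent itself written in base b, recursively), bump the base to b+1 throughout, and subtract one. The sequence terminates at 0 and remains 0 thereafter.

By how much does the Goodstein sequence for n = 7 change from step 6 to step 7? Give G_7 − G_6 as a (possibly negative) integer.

[0] 7 ≡ 2·3 + 1 (base 3). Lift 4: 9. −1: 8.
[1] 8 ≡ 2·4 (base 4). Lift 5: 10. −1: 9.
[2] 9 ≡ 5 + 4 (base 5). Lift 6: 10. −1: 9.
[3] 9 ≡ 6 + 3 (base 6). Lift 7: 10. −1: 9.
[4] 9 ≡ 7 + 2 (base 7). Lift 8: 10. −1: 9.
[5] 9 ≡ 8 + 1 (base 8). Lift 9: 10. −1: 9.
[6] 9 ≡ 9 (base 9). Lift 10: 10. −1: 9.

0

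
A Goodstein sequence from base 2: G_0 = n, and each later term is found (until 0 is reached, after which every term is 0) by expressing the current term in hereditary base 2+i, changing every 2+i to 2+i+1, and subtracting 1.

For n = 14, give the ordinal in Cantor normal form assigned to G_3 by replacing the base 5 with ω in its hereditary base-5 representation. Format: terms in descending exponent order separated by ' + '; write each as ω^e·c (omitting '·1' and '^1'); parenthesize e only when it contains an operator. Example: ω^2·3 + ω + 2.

ω^(ω + 1) + ω^ω

G_0=14  [base 2] 2^(2 + 1) + 2^2 + 2  →[2↦3]→  3^(3 + 1) + 3^3 + 3 = 111  −1 ⇒ G_1=110
G_1=110  [base 3] 3^(3 + 1) + 3^3 + 2  →[3↦4]→  4^(4 + 1) + 4^4 + 2 = 1282  −1 ⇒ G_2=1281
G_2=1281  [base 4] 4^(4 + 1) + 4^4 + 1  →[4↦5]→  5^(5 + 1) + 5^5 + 1 = 18751  −1 ⇒ G_3=18750
G_3=18750  [base 5] 5^(5 + 1) + 5^5  →[5↦6]→  6^(6 + 1) + 6^6 = 326592  −1 ⇒ G_4=326591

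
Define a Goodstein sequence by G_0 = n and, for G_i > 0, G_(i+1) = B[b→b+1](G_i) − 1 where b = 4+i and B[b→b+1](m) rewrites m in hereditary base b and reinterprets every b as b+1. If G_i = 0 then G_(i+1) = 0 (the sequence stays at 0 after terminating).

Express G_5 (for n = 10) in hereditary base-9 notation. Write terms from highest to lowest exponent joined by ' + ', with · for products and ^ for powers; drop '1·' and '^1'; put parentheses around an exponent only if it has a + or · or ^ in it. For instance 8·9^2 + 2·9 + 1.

9 + 4

G_0 = 10. HB_4(10) = 2·4 + 2. Bump = 12. G_1 = 11.
G_1 = 11. HB_5(11) = 2·5 + 1. Bump = 13. G_2 = 12.
G_2 = 12. HB_6(12) = 2·6. Bump = 14. G_3 = 13.
G_3 = 13. HB_7(13) = 7 + 6. Bump = 14. G_4 = 13.
G_4 = 13. HB_8(13) = 8 + 5. Bump = 14. G_5 = 13.
G_5 = 13. HB_9(13) = 9 + 4. Bump = 14. G_6 = 13.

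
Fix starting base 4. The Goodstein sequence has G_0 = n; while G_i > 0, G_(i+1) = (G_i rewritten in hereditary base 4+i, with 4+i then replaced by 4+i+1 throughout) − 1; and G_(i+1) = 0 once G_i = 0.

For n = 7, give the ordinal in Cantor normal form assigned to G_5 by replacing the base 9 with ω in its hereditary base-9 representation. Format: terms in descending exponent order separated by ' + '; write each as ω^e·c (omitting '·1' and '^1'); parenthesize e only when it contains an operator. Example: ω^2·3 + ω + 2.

G_0 = 7. HB_4(7) = 4 + 3. Bump = 8. G_1 = 7.
G_1 = 7. HB_5(7) = 5 + 2. Bump = 8. G_2 = 7.
G_2 = 7. HB_6(7) = 6 + 1. Bump = 8. G_3 = 7.
G_3 = 7. HB_7(7) = 7. Bump = 8. G_4 = 7.
G_4 = 7. HB_8(7) = 7. Bump = 7. G_5 = 6.
G_5 = 6. HB_9(6) = 6. Bump = 6. G_6 = 5.

6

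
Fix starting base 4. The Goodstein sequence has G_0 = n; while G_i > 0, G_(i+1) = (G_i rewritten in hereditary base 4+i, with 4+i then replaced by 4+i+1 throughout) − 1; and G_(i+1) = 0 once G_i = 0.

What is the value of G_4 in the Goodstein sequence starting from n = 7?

G_0 = 7. HB_4(7) = 4 + 3. Bump = 8. G_1 = 7.
G_1 = 7. HB_5(7) = 5 + 2. Bump = 8. G_2 = 7.
G_2 = 7. HB_6(7) = 6 + 1. Bump = 8. G_3 = 7.
G_3 = 7. HB_7(7) = 7. Bump = 8. G_4 = 7.
G_4 = 7. HB_8(7) = 7. Bump = 7. G_5 = 6.

7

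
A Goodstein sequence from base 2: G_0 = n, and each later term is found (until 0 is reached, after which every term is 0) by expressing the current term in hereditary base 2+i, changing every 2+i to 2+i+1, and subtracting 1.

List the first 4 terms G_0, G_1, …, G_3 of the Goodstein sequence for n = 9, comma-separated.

G_0=9  [base 2] 2^(2 + 1) + 1  →[2↦3]→  3^(3 + 1) + 1 = 82  −1 ⇒ G_1=81
G_1=81  [base 3] 3^(3 + 1)  →[3↦4]→  4^(4 + 1) = 1024  −1 ⇒ G_2=1023
G_2=1023  [base 4] 3·4^4 + 3·4^3 + 3·4^2 + 3·4 + 3  →[4↦5]→  3·5^5 + 3·5^3 + 3·5^2 + 3·5 + 3 = 9843  −1 ⇒ G_3=9842

9, 81, 1023, 9842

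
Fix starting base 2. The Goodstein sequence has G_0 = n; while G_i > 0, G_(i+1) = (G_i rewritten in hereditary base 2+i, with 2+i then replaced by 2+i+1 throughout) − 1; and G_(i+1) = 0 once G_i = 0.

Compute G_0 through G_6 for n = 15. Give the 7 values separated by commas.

(0) 15|_2 = 2^(2 + 1) + 2^2 + 2 + 1 ↦ 3^(3 + 1) + 3^3 + 3 + 1|_3 = 112 ⇒ 111
(1) 111|_3 = 3^(3 + 1) + 3^3 + 3 ↦ 4^(4 + 1) + 4^4 + 4|_4 = 1284 ⇒ 1283
(2) 1283|_4 = 4^(4 + 1) + 4^4 + 3 ↦ 5^(5 + 1) + 5^5 + 3|_5 = 18753 ⇒ 18752
(3) 18752|_5 = 5^(5 + 1) + 5^5 + 2 ↦ 6^(6 + 1) + 6^6 + 2|_6 = 326594 ⇒ 326593
(4) 326593|_6 = 6^(6 + 1) + 6^6 + 1 ↦ 7^(7 + 1) + 7^7 + 1|_7 = 6588345 ⇒ 6588344
(5) 6588344|_7 = 7^(7 + 1) + 7^7 ↦ 8^(8 + 1) + 8^8|_8 = 150994944 ⇒ 150994943

15, 111, 1283, 18752, 326593, 6588344, 150994943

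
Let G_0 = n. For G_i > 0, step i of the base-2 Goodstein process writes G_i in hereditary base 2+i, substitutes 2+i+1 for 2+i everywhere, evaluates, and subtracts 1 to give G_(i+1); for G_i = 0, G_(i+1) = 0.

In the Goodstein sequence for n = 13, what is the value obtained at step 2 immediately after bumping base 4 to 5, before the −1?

16093

i=0: 13 = 2^(2 + 1) + 2^2 + 1 (b=2); 2→3: 3^(3 + 1) + 3^3 + 1 = 109; 109−1 = 108
i=1: 108 = 3^(3 + 1) + 3^3 (b=3); 3→4: 4^(4 + 1) + 4^4 = 1280; 1280−1 = 1279
i=2: 1279 = 4^(4 + 1) + 3·4^3 + 3·4^2 + 3·4 + 3 (b=4); 4→5: 5^(5 + 1) + 3·5^3 + 3·5^2 + 3·5 + 3 = 16093; 16093−1 = 16092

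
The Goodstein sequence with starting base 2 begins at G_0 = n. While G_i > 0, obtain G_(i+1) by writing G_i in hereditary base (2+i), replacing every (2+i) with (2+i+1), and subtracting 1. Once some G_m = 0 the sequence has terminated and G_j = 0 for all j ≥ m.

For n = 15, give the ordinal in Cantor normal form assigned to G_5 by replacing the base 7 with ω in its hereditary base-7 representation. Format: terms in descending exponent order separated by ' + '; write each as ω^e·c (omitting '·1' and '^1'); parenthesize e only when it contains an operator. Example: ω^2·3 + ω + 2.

ω^(ω + 1) + ω^ω

G_0 = 15. HB_2(15) = 2^(2 + 1) + 2^2 + 2 + 1. Bump = 112. G_1 = 111.
G_1 = 111. HB_3(111) = 3^(3 + 1) + 3^3 + 3. Bump = 1284. G_2 = 1283.
G_2 = 1283. HB_4(1283) = 4^(4 + 1) + 4^4 + 3. Bump = 18753. G_3 = 18752.
G_3 = 18752. HB_5(18752) = 5^(5 + 1) + 5^5 + 2. Bump = 326594. G_4 = 326593.
G_4 = 326593. HB_6(326593) = 6^(6 + 1) + 6^6 + 1. Bump = 6588345. G_5 = 6588344.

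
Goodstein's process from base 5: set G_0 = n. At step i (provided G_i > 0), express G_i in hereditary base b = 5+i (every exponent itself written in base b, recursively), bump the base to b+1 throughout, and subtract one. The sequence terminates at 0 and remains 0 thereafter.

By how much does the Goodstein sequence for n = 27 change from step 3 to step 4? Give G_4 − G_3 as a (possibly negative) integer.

base 5: 27 = 5^2 + 2; at 6: 6^2 + 2 = 38; next = 37
base 6: 37 = 6^2 + 1; at 7: 7^2 + 1 = 50; next = 49
base 7: 49 = 7^2; at 8: 8^2 = 64; next = 63
base 8: 63 = 7·8 + 7; at 9: 7·9 + 7 = 70; next = 69

6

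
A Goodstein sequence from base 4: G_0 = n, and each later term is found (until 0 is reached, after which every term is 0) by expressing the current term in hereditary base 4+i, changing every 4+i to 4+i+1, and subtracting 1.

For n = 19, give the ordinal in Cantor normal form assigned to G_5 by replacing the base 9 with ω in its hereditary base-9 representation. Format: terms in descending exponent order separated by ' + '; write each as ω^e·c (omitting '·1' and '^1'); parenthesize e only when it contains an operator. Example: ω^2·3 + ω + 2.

(0) 19|_4 = 4^2 + 3 ↦ 5^2 + 3|_5 = 28 ⇒ 27
(1) 27|_5 = 5^2 + 2 ↦ 6^2 + 2|_6 = 38 ⇒ 37
(2) 37|_6 = 6^2 + 1 ↦ 7^2 + 1|_7 = 50 ⇒ 49
(3) 49|_7 = 7^2 ↦ 8^2|_8 = 64 ⇒ 63
(4) 63|_8 = 7·8 + 7 ↦ 7·9 + 7|_9 = 70 ⇒ 69
(5) 69|_9 = 7·9 + 6 ↦ 7·10 + 6|_10 = 76 ⇒ 75

ω·7 + 6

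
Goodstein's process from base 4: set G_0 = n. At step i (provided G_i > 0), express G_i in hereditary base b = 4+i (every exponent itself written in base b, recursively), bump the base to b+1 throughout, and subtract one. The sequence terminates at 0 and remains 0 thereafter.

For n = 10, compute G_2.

[0] 10 ≡ 2·4 + 2 (base 4). Lift 5: 12. −1: 11.
[1] 11 ≡ 2·5 + 1 (base 5). Lift 6: 13. −1: 12.
[2] 12 ≡ 2·6 (base 6). Lift 7: 14. −1: 13.

12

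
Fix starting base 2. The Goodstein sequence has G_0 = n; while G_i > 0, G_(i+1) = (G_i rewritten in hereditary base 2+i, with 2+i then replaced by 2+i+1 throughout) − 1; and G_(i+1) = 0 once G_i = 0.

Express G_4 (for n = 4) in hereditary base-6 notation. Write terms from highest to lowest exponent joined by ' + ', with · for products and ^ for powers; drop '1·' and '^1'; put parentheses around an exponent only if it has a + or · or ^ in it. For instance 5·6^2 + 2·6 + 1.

2·6^2 + 6 + 5

step 0: 4 = 2^2; sub 3 for 2: 3^3; = 27; G_1 = 27−1 = 26
step 1: 26 = 2·3^2 + 2·3 + 2; sub 4 for 3: 2·4^2 + 2·4 + 2; = 42; G_2 = 42−1 = 41
step 2: 41 = 2·4^2 + 2·4 + 1; sub 5 for 4: 2·5^2 + 2·5 + 1; = 61; G_3 = 61−1 = 60
step 3: 60 = 2·5^2 + 2·5; sub 6 for 5: 2·6^2 + 2·6; = 84; G_4 = 84−1 = 83
step 4: 83 = 2·6^2 + 6 + 5; sub 7 for 6: 2·7^2 + 7 + 5; = 110; G_5 = 110−1 = 109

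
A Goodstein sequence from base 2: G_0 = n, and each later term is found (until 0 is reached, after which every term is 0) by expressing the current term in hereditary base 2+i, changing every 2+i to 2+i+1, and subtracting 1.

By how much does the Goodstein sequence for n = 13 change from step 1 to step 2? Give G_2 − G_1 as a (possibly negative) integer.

step 0: 13 = 2^(2 + 1) + 2^2 + 1; sub 3 for 2: 3^(3 + 1) + 3^3 + 1; = 109; G_1 = 109−1 = 108
step 1: 108 = 3^(3 + 1) + 3^3; sub 4 for 3: 4^(4 + 1) + 4^4; = 1280; G_2 = 1280−1 = 1279

1171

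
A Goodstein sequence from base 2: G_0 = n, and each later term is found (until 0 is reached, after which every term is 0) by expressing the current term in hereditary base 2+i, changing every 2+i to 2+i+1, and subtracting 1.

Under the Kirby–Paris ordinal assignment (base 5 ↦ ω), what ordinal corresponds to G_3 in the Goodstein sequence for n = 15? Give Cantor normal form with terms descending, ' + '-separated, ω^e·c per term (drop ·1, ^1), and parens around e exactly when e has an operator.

ω^(ω + 1) + ω^ω + 2

15 —HB2→ 2^(2 + 1) + 2^2 + 2 + 1 —bump→ 3^(3 + 1) + 3^3 + 3 + 1 = 112 —(−1)→ 111
111 —HB3→ 3^(3 + 1) + 3^3 + 3 —bump→ 4^(4 + 1) + 4^4 + 4 = 1284 —(−1)→ 1283
1283 —HB4→ 4^(4 + 1) + 4^4 + 3 —bump→ 5^(5 + 1) + 5^5 + 3 = 18753 —(−1)→ 18752
18752 —HB5→ 5^(5 + 1) + 5^5 + 2 —bump→ 6^(6 + 1) + 6^6 + 2 = 326594 —(−1)→ 326593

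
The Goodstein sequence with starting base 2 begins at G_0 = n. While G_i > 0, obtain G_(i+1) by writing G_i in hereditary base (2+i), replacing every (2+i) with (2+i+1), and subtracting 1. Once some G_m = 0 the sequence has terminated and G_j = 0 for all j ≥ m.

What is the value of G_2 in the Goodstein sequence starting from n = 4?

41

G_0=4  [base 2] 2^2  →[2↦3]→  3^3 = 27  −1 ⇒ G_1=26
G_1=26  [base 3] 2·3^2 + 2·3 + 2  →[3↦4]→  2·4^2 + 2·4 + 2 = 42  −1 ⇒ G_2=41
G_2=41  [base 4] 2·4^2 + 2·4 + 1  →[4↦5]→  2·5^2 + 2·5 + 1 = 61  −1 ⇒ G_3=60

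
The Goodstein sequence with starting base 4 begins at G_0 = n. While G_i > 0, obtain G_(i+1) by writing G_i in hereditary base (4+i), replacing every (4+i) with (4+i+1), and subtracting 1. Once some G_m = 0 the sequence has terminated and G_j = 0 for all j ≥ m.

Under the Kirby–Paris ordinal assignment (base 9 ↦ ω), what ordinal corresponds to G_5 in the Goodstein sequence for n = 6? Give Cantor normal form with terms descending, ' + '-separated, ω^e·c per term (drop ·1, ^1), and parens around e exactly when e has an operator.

4

G_0=6  [base 4] 4 + 2  →[4↦5]→  5 + 2 = 7  −1 ⇒ G_1=6
G_1=6  [base 5] 5 + 1  →[5↦6]→  6 + 1 = 7  −1 ⇒ G_2=6
G_2=6  [base 6] 6  →[6↦7]→  7 = 7  −1 ⇒ G_3=6
G_3=6  [base 7] 6  →[7↦8]→  6 = 6  −1 ⇒ G_4=5
G_4=5  [base 8] 5  →[8↦9]→  5 = 5  −1 ⇒ G_5=4
G_5=4  [base 9] 4  →[9↦10]→  4 = 4  −1 ⇒ G_6=3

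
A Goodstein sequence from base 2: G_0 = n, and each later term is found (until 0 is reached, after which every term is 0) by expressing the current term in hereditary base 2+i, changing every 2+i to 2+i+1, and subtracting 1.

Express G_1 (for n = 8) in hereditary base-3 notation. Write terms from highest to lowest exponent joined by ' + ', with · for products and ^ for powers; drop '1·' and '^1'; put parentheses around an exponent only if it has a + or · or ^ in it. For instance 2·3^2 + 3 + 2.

G_0 = 8. HB_2(8) = 2^(2 + 1). Bump = 81. G_1 = 80.
G_1 = 80. HB_3(80) = 2·3^3 + 2·3^2 + 2·3 + 2. Bump = 554. G_2 = 553.

2·3^3 + 2·3^2 + 2·3 + 2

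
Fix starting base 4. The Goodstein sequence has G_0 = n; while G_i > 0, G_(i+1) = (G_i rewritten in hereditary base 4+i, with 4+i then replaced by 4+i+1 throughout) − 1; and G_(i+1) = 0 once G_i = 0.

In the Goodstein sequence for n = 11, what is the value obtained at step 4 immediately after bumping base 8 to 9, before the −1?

16

G_0 = 11. HB_4(11) = 2·4 + 3. Bump = 13. G_1 = 12.
G_1 = 12. HB_5(12) = 2·5 + 2. Bump = 14. G_2 = 13.
G_2 = 13. HB_6(13) = 2·6 + 1. Bump = 15. G_3 = 14.
G_3 = 14. HB_7(14) = 2·7. Bump = 16. G_4 = 15.
G_4 = 15. HB_8(15) = 8 + 7. Bump = 16. G_5 = 15.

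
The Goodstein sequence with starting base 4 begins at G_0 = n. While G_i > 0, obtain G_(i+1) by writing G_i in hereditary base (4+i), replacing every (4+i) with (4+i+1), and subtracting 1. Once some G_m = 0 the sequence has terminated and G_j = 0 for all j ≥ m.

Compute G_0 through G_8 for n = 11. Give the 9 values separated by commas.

G_0 = 11. HB_4(11) = 2·4 + 3. Bump = 13. G_1 = 12.
G_1 = 12. HB_5(12) = 2·5 + 2. Bump = 14. G_2 = 13.
G_2 = 13. HB_6(13) = 2·6 + 1. Bump = 15. G_3 = 14.
G_3 = 14. HB_7(14) = 2·7. Bump = 16. G_4 = 15.
G_4 = 15. HB_8(15) = 8 + 7. Bump = 16. G_5 = 15.
G_5 = 15. HB_9(15) = 9 + 6. Bump = 16. G_6 = 15.
G_6 = 15. HB_10(15) = 10 + 5. Bump = 16. G_7 = 15.
G_7 = 15. HB_11(15) = 11 + 4. Bump = 16. G_8 = 15.

11, 12, 13, 14, 15, 15, 15, 15, 15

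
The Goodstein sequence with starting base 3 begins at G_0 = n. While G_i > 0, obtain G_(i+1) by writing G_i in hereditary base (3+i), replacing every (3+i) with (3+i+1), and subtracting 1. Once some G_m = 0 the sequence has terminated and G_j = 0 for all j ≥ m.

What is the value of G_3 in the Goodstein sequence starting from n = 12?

37

G_0=12  [base 3] 3^2 + 3  →[3↦4]→  4^2 + 4 = 20  −1 ⇒ G_1=19
G_1=19  [base 4] 4^2 + 3  →[4↦5]→  5^2 + 3 = 28  −1 ⇒ G_2=27
G_2=27  [base 5] 5^2 + 2  →[5↦6]→  6^2 + 2 = 38  −1 ⇒ G_3=37
G_3=37  [base 6] 6^2 + 1  →[6↦7]→  7^2 + 1 = 50  −1 ⇒ G_4=49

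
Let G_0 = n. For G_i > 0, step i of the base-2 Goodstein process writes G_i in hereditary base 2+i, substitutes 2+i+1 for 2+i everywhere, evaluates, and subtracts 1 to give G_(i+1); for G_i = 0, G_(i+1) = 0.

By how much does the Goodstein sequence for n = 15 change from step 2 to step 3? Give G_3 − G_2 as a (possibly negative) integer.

17469

step 0: 15 = 2^(2 + 1) + 2^2 + 2 + 1; sub 3 for 2: 3^(3 + 1) + 3^3 + 3 + 1; = 112; G_1 = 112−1 = 111
step 1: 111 = 3^(3 + 1) + 3^3 + 3; sub 4 for 3: 4^(4 + 1) + 4^4 + 4; = 1284; G_2 = 1284−1 = 1283
step 2: 1283 = 4^(4 + 1) + 4^4 + 3; sub 5 for 4: 5^(5 + 1) + 5^5 + 3; = 18753; G_3 = 18753−1 = 18752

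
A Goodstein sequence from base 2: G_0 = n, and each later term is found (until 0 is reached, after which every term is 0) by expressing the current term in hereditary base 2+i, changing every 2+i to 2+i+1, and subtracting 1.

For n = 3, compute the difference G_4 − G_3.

base 2: 3 = 2 + 1; at 3: 3 + 1 = 4; next = 3
base 3: 3 = 3; at 4: 4 = 4; next = 3
base 4: 3 = 3; at 5: 3 = 3; next = 2
base 5: 2 = 2; at 6: 2 = 2; next = 1

-1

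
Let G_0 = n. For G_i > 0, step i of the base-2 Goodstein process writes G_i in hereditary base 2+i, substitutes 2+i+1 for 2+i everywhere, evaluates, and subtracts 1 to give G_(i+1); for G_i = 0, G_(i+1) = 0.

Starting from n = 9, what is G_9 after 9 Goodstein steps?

855935016215

(0) 9|_2 = 2^(2 + 1) + 1 ↦ 3^(3 + 1) + 1|_3 = 82 ⇒ 81
(1) 81|_3 = 3^(3 + 1) ↦ 4^(4 + 1)|_4 = 1024 ⇒ 1023
(2) 1023|_4 = 3·4^4 + 3·4^3 + 3·4^2 + 3·4 + 3 ↦ 3·5^5 + 3·5^3 + 3·5^2 + 3·5 + 3|_5 = 9843 ⇒ 9842
(3) 9842|_5 = 3·5^5 + 3·5^3 + 3·5^2 + 3·5 + 2 ↦ 3·6^6 + 3·6^3 + 3·6^2 + 3·6 + 2|_6 = 140744 ⇒ 140743
(4) 140743|_6 = 3·6^6 + 3·6^3 + 3·6^2 + 3·6 + 1 ↦ 3·7^7 + 3·7^3 + 3·7^2 + 3·7 + 1|_7 = 2471827 ⇒ 2471826
(5) 2471826|_7 = 3·7^7 + 3·7^3 + 3·7^2 + 3·7 ↦ 3·8^8 + 3·8^3 + 3·8^2 + 3·8|_8 = 50333400 ⇒ 50333399
(6) 50333399|_8 = 3·8^8 + 3·8^3 + 3·8^2 + 2·8 + 7 ↦ 3·9^9 + 3·9^3 + 3·9^2 + 2·9 + 7|_9 = 1162263922 ⇒ 1162263921
(7) 1162263921|_9 = 3·9^9 + 3·9^3 + 3·9^2 + 2·9 + 6 ↦ 3·10^10 + 3·10^3 + 3·10^2 + 2·10 + 6|_10 = 30000003326 ⇒ 30000003325
(8) 30000003325|_10 = 3·10^10 + 3·10^3 + 3·10^2 + 2·10 + 5 ↦ 3·11^11 + 3·11^3 + 3·11^2 + 2·11 + 5|_11 = 855935016216 ⇒ 855935016215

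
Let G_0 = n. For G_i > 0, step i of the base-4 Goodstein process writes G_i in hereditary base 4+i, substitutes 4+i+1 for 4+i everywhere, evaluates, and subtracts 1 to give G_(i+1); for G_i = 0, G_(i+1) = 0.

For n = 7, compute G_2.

7

[0] 7 ≡ 4 + 3 (base 4). Lift 5: 8. −1: 7.
[1] 7 ≡ 5 + 2 (base 5). Lift 6: 8. −1: 7.
[2] 7 ≡ 6 + 1 (base 6). Lift 7: 8. −1: 7.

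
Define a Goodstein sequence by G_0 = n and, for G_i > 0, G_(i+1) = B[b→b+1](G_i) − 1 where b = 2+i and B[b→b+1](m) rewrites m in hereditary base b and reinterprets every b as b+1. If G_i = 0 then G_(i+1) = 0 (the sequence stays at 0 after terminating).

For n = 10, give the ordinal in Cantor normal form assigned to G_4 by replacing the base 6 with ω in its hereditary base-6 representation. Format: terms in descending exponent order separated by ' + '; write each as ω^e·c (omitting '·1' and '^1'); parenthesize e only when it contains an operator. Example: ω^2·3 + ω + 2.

ω^ω·5 + ω^5·5 + ω^4·5 + ω^3·5 + ω^2·5 + ω·5 + 5

i=0: 10 = 2^(2 + 1) + 2 (b=2); 2→3: 3^(3 + 1) + 3 = 84; 84−1 = 83
i=1: 83 = 3^(3 + 1) + 2 (b=3); 3→4: 4^(4 + 1) + 2 = 1026; 1026−1 = 1025
i=2: 1025 = 4^(4 + 1) + 1 (b=4); 4→5: 5^(5 + 1) + 1 = 15626; 15626−1 = 15625
i=3: 15625 = 5^(5 + 1) (b=5); 5→6: 6^(6 + 1) = 279936; 279936−1 = 279935
i=4: 279935 = 5·6^6 + 5·6^5 + 5·6^4 + 5·6^3 + 5·6^2 + 5·6 + 5 (b=6); 6→7: 5·7^7 + 5·7^5 + 5·7^4 + 5·7^3 + 5·7^2 + 5·7 + 5 = 4215755; 4215755−1 = 4215754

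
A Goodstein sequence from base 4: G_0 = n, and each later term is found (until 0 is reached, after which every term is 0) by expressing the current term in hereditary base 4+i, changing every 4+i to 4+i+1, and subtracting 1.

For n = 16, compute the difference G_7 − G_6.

i=0: 16 = 4^2 (b=4); 4→5: 5^2 = 25; 25−1 = 24
i=1: 24 = 4·5 + 4 (b=5); 5→6: 4·6 + 4 = 28; 28−1 = 27
i=2: 27 = 4·6 + 3 (b=6); 6→7: 4·7 + 3 = 31; 31−1 = 30
i=3: 30 = 4·7 + 2 (b=7); 7→8: 4·8 + 2 = 34; 34−1 = 33
i=4: 33 = 4·8 + 1 (b=8); 8→9: 4·9 + 1 = 37; 37−1 = 36
i=5: 36 = 4·9 (b=9); 9→10: 4·10 = 40; 40−1 = 39
i=6: 39 = 3·10 + 9 (b=10); 10→11: 3·11 + 9 = 42; 42−1 = 41

2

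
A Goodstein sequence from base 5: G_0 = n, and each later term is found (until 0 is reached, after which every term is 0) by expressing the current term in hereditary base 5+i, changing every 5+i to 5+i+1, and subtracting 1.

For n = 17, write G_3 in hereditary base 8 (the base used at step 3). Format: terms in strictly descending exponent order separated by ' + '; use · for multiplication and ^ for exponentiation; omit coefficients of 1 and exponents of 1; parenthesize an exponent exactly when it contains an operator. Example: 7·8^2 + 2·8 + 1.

base 5: 17 = 3·5 + 2; at 6: 3·6 + 2 = 20; next = 19
base 6: 19 = 3·6 + 1; at 7: 3·7 + 1 = 22; next = 21
base 7: 21 = 3·7; at 8: 3·8 = 24; next = 23
base 8: 23 = 2·8 + 7; at 9: 2·9 + 7 = 25; next = 24

2·8 + 7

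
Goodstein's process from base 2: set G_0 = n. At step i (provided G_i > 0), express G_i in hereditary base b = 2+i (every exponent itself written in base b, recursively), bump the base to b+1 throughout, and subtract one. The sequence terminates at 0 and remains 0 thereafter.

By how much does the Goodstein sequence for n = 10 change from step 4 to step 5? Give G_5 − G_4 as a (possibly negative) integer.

G_0=10  [base 2] 2^(2 + 1) + 2  →[2↦3]→  3^(3 + 1) + 3 = 84  −1 ⇒ G_1=83
G_1=83  [base 3] 3^(3 + 1) + 2  →[3↦4]→  4^(4 + 1) + 2 = 1026  −1 ⇒ G_2=1025
G_2=1025  [base 4] 4^(4 + 1) + 1  →[4↦5]→  5^(5 + 1) + 1 = 15626  −1 ⇒ G_3=15625
G_3=15625  [base 5] 5^(5 + 1)  →[5↦6]→  6^(6 + 1) = 279936  −1 ⇒ G_4=279935
G_4=279935  [base 6] 5·6^6 + 5·6^5 + 5·6^4 + 5·6^3 + 5·6^2 + 5·6 + 5  →[6↦7]→  5·7^7 + 5·7^5 + 5·7^4 + 5·7^3 + 5·7^2 + 5·7 + 5 = 4215755  −1 ⇒ G_5=4215754

3935819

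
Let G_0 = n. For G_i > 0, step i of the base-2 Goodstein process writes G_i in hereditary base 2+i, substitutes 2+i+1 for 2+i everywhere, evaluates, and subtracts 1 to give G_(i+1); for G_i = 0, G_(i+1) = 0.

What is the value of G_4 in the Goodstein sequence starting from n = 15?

326593

i=0: 15 = 2^(2 + 1) + 2^2 + 2 + 1 (b=2); 2→3: 3^(3 + 1) + 3^3 + 3 + 1 = 112; 112−1 = 111
i=1: 111 = 3^(3 + 1) + 3^3 + 3 (b=3); 3→4: 4^(4 + 1) + 4^4 + 4 = 1284; 1284−1 = 1283
i=2: 1283 = 4^(4 + 1) + 4^4 + 3 (b=4); 4→5: 5^(5 + 1) + 5^5 + 3 = 18753; 18753−1 = 18752
i=3: 18752 = 5^(5 + 1) + 5^5 + 2 (b=5); 5→6: 6^(6 + 1) + 6^6 + 2 = 326594; 326594−1 = 326593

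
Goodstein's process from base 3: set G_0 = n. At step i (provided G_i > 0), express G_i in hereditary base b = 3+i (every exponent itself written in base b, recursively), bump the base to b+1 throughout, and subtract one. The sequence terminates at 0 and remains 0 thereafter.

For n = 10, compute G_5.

[0] 10 ≡ 3^2 + 1 (base 3). Lift 4: 17. −1: 16.
[1] 16 ≡ 4^2 (base 4). Lift 5: 25. −1: 24.
[2] 24 ≡ 4·5 + 4 (base 5). Lift 6: 28. −1: 27.
[3] 27 ≡ 4·6 + 3 (base 6). Lift 7: 31. −1: 30.
[4] 30 ≡ 4·7 + 2 (base 7). Lift 8: 34. −1: 33.
[5] 33 ≡ 4·8 + 1 (base 8). Lift 9: 37. −1: 36.

33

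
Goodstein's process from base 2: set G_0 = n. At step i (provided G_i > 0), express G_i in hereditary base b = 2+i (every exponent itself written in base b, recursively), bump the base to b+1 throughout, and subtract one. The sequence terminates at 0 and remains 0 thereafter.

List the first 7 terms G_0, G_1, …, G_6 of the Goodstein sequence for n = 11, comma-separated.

11, 84, 1027, 15627, 279937, 5764801, 134217727

G_0=11  [base 2] 2^(2 + 1) + 2 + 1  →[2↦3]→  3^(3 + 1) + 3 + 1 = 85  −1 ⇒ G_1=84
G_1=84  [base 3] 3^(3 + 1) + 3  →[3↦4]→  4^(4 + 1) + 4 = 1028  −1 ⇒ G_2=1027
G_2=1027  [base 4] 4^(4 + 1) + 3  →[4↦5]→  5^(5 + 1) + 3 = 15628  −1 ⇒ G_3=15627
G_3=15627  [base 5] 5^(5 + 1) + 2  →[5↦6]→  6^(6 + 1) + 2 = 279938  −1 ⇒ G_4=279937
G_4=279937  [base 6] 6^(6 + 1) + 1  →[6↦7]→  7^(7 + 1) + 1 = 5764802  −1 ⇒ G_5=5764801
G_5=5764801  [base 7] 7^(7 + 1)  →[7↦8]→  8^(8 + 1) = 134217728  −1 ⇒ G_6=134217727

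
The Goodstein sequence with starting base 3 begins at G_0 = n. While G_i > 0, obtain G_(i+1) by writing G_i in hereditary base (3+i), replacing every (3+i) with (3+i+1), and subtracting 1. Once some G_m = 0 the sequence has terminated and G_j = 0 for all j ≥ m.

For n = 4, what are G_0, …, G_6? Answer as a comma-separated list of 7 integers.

4, 4, 4, 3, 2, 1, 0

G_0 = 4. HB_3(4) = 3 + 1. Bump = 5. G_1 = 4.
G_1 = 4. HB_4(4) = 4. Bump = 5. G_2 = 4.
G_2 = 4. HB_5(4) = 4. Bump = 4. G_3 = 3.
G_3 = 3. HB_6(3) = 3. Bump = 3. G_4 = 2.
G_4 = 2. HB_7(2) = 2. Bump = 2. G_5 = 1.
G_5 = 1. HB_8(1) = 1. Bump = 1. G_6 = 0.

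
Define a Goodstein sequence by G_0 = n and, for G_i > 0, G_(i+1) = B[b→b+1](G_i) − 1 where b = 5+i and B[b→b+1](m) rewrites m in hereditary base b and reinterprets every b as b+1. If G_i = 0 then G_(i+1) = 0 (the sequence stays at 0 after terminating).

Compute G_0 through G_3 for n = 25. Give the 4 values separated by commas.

25, 35, 39, 43

step 0: 25 = 5^2; sub 6 for 5: 6^2; = 36; G_1 = 36−1 = 35
step 1: 35 = 5·6 + 5; sub 7 for 6: 5·7 + 5; = 40; G_2 = 40−1 = 39
step 2: 39 = 5·7 + 4; sub 8 for 7: 5·8 + 4; = 44; G_3 = 44−1 = 43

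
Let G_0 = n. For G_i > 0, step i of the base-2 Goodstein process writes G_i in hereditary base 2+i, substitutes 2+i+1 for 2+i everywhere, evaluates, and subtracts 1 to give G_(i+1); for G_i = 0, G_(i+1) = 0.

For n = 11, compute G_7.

i=0: 11 = 2^(2 + 1) + 2 + 1 (b=2); 2→3: 3^(3 + 1) + 3 + 1 = 85; 85−1 = 84
i=1: 84 = 3^(3 + 1) + 3 (b=3); 3→4: 4^(4 + 1) + 4 = 1028; 1028−1 = 1027
i=2: 1027 = 4^(4 + 1) + 3 (b=4); 4→5: 5^(5 + 1) + 3 = 15628; 15628−1 = 15627
i=3: 15627 = 5^(5 + 1) + 2 (b=5); 5→6: 6^(6 + 1) + 2 = 279938; 279938−1 = 279937
i=4: 279937 = 6^(6 + 1) + 1 (b=6); 6→7: 7^(7 + 1) + 1 = 5764802; 5764802−1 = 5764801
i=5: 5764801 = 7^(7 + 1) (b=7); 7→8: 8^(8 + 1) = 134217728; 134217728−1 = 134217727
i=6: 134217727 = 7·8^8 + 7·8^7 + 7·8^6 + 7·8^5 + 7·8^4 + 7·8^3 + 7·8^2 + 7·8 + 7 (b=8); 8→9: 7·9^9 + 7·9^7 + 7·9^6 + 7·9^5 + 7·9^4 + 7·9^3 + 7·9^2 + 7·9 + 7 = 2749609303; 2749609303−1 = 2749609302

2749609302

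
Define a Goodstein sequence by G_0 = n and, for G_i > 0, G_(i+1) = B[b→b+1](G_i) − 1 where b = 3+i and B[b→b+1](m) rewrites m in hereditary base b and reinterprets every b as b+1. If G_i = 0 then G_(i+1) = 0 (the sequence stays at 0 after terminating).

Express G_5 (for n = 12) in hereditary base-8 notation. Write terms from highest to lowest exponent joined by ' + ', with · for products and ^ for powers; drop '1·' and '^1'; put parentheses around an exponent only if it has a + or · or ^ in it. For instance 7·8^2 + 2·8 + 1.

G_0=12  [base 3] 3^2 + 3  →[3↦4]→  4^2 + 4 = 20  −1 ⇒ G_1=19
G_1=19  [base 4] 4^2 + 3  →[4↦5]→  5^2 + 3 = 28  −1 ⇒ G_2=27
G_2=27  [base 5] 5^2 + 2  →[5↦6]→  6^2 + 2 = 38  −1 ⇒ G_3=37
G_3=37  [base 6] 6^2 + 1  →[6↦7]→  7^2 + 1 = 50  −1 ⇒ G_4=49
G_4=49  [base 7] 7^2  →[7↦8]→  8^2 = 64  −1 ⇒ G_5=63

7·8 + 7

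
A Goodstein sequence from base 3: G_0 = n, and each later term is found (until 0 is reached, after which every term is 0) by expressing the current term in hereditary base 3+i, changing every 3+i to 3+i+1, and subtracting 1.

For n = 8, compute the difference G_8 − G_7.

0

G_0 = 8. HB_3(8) = 2·3 + 2. Bump = 10. G_1 = 9.
G_1 = 9. HB_4(9) = 2·4 + 1. Bump = 11. G_2 = 10.
G_2 = 10. HB_5(10) = 2·5. Bump = 12. G_3 = 11.
G_3 = 11. HB_6(11) = 6 + 5. Bump = 12. G_4 = 11.
G_4 = 11. HB_7(11) = 7 + 4. Bump = 12. G_5 = 11.
G_5 = 11. HB_8(11) = 8 + 3. Bump = 12. G_6 = 11.
G_6 = 11. HB_9(11) = 9 + 2. Bump = 12. G_7 = 11.
G_7 = 11. HB_10(11) = 10 + 1. Bump = 12. G_8 = 11.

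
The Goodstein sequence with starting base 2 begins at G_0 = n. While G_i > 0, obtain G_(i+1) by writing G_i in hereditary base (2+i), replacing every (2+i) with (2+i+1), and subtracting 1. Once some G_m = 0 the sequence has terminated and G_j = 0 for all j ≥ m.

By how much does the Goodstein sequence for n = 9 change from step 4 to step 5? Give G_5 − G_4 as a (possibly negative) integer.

(0) 9|_2 = 2^(2 + 1) + 1 ↦ 3^(3 + 1) + 1|_3 = 82 ⇒ 81
(1) 81|_3 = 3^(3 + 1) ↦ 4^(4 + 1)|_4 = 1024 ⇒ 1023
(2) 1023|_4 = 3·4^4 + 3·4^3 + 3·4^2 + 3·4 + 3 ↦ 3·5^5 + 3·5^3 + 3·5^2 + 3·5 + 3|_5 = 9843 ⇒ 9842
(3) 9842|_5 = 3·5^5 + 3·5^3 + 3·5^2 + 3·5 + 2 ↦ 3·6^6 + 3·6^3 + 3·6^2 + 3·6 + 2|_6 = 140744 ⇒ 140743
(4) 140743|_6 = 3·6^6 + 3·6^3 + 3·6^2 + 3·6 + 1 ↦ 3·7^7 + 3·7^3 + 3·7^2 + 3·7 + 1|_7 = 2471827 ⇒ 2471826

2331083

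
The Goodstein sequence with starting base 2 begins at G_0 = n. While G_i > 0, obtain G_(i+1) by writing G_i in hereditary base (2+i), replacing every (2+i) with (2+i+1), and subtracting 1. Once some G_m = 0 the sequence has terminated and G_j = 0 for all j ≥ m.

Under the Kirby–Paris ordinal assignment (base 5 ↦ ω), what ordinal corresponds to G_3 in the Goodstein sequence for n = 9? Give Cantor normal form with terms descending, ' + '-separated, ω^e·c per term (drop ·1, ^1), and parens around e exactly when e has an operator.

G_0=9  [base 2] 2^(2 + 1) + 1  →[2↦3]→  3^(3 + 1) + 1 = 82  −1 ⇒ G_1=81
G_1=81  [base 3] 3^(3 + 1)  →[3↦4]→  4^(4 + 1) = 1024  −1 ⇒ G_2=1023
G_2=1023  [base 4] 3·4^4 + 3·4^3 + 3·4^2 + 3·4 + 3  →[4↦5]→  3·5^5 + 3·5^3 + 3·5^2 + 3·5 + 3 = 9843  −1 ⇒ G_3=9842
G_3=9842  [base 5] 3·5^5 + 3·5^3 + 3·5^2 + 3·5 + 2  →[5↦6]→  3·6^6 + 3·6^3 + 3·6^2 + 3·6 + 2 = 140744  −1 ⇒ G_4=140743

ω^ω·3 + ω^3·3 + ω^2·3 + ω·3 + 2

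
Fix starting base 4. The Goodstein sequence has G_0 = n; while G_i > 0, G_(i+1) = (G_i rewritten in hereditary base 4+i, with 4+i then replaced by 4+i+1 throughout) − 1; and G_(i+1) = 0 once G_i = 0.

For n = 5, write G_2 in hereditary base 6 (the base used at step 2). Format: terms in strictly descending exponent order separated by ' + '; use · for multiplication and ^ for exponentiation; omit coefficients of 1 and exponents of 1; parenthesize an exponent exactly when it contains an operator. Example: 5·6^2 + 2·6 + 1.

5

base 4: 5 = 4 + 1; at 5: 5 + 1 = 6; next = 5
base 5: 5 = 5; at 6: 6 = 6; next = 5
base 6: 5 = 5; at 7: 5 = 5; next = 4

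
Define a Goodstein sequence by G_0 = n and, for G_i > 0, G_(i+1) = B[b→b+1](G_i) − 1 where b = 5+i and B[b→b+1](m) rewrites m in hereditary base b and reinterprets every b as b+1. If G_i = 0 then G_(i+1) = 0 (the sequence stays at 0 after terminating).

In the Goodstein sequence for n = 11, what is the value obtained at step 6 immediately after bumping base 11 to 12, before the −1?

14

G_0=11  [base 5] 2·5 + 1  →[5↦6]→  2·6 + 1 = 13  −1 ⇒ G_1=12
G_1=12  [base 6] 2·6  →[6↦7]→  2·7 = 14  −1 ⇒ G_2=13
G_2=13  [base 7] 7 + 6  →[7↦8]→  8 + 6 = 14  −1 ⇒ G_3=13
G_3=13  [base 8] 8 + 5  →[8↦9]→  9 + 5 = 14  −1 ⇒ G_4=13
G_4=13  [base 9] 9 + 4  →[9↦10]→  10 + 4 = 14  −1 ⇒ G_5=13
G_5=13  [base 10] 10 + 3  →[10↦11]→  11 + 3 = 14  −1 ⇒ G_6=13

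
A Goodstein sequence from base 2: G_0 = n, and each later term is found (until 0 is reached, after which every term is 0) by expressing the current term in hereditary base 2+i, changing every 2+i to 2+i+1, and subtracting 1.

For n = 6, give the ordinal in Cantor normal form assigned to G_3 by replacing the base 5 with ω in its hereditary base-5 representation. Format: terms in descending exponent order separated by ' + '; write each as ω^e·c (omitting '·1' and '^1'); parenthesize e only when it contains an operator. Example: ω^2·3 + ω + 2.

ω^ω

[0] 6 ≡ 2^2 + 2 (base 2). Lift 3: 30. −1: 29.
[1] 29 ≡ 3^3 + 2 (base 3). Lift 4: 258. −1: 257.
[2] 257 ≡ 4^4 + 1 (base 4). Lift 5: 3126. −1: 3125.
[3] 3125 ≡ 5^5 (base 5). Lift 6: 46656. −1: 46655.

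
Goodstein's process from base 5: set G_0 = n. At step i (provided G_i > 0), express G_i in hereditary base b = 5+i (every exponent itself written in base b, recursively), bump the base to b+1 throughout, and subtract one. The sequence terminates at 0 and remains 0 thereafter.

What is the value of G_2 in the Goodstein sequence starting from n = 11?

13

(0) 11|_5 = 2·5 + 1 ↦ 2·6 + 1|_6 = 13 ⇒ 12
(1) 12|_6 = 2·6 ↦ 2·7|_7 = 14 ⇒ 13
(2) 13|_7 = 7 + 6 ↦ 8 + 6|_8 = 14 ⇒ 13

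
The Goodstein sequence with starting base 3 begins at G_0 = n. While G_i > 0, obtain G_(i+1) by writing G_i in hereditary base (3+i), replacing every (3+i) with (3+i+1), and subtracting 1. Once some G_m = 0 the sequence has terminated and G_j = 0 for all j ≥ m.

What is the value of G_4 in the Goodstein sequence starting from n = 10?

base 3: 10 = 3^2 + 1; at 4: 4^2 + 1 = 17; next = 16
base 4: 16 = 4^2; at 5: 5^2 = 25; next = 24
base 5: 24 = 4·5 + 4; at 6: 4·6 + 4 = 28; next = 27
base 6: 27 = 4·6 + 3; at 7: 4·7 + 3 = 31; next = 30
base 7: 30 = 4·7 + 2; at 8: 4·8 + 2 = 34; next = 33

30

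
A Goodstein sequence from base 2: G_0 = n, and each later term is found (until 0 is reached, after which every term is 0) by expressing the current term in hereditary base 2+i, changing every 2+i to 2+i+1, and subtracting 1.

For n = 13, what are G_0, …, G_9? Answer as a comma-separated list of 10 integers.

13, 108, 1279, 16092, 280711, 5765998, 134219479, 3486786855, 100000003325, 3138428381103

G_0=13  [base 2] 2^(2 + 1) + 2^2 + 1  →[2↦3]→  3^(3 + 1) + 3^3 + 1 = 109  −1 ⇒ G_1=108
G_1=108  [base 3] 3^(3 + 1) + 3^3  →[3↦4]→  4^(4 + 1) + 4^4 = 1280  −1 ⇒ G_2=1279
G_2=1279  [base 4] 4^(4 + 1) + 3·4^3 + 3·4^2 + 3·4 + 3  →[4↦5]→  5^(5 + 1) + 3·5^3 + 3·5^2 + 3·5 + 3 = 16093  −1 ⇒ G_3=16092
G_3=16092  [base 5] 5^(5 + 1) + 3·5^3 + 3·5^2 + 3·5 + 2  →[5↦6]→  6^(6 + 1) + 3·6^3 + 3·6^2 + 3·6 + 2 = 280712  −1 ⇒ G_4=280711
G_4=280711  [base 6] 6^(6 + 1) + 3·6^3 + 3·6^2 + 3·6 + 1  →[6↦7]→  7^(7 + 1) + 3·7^3 + 3·7^2 + 3·7 + 1 = 5765999  −1 ⇒ G_5=5765998
G_5=5765998  [base 7] 7^(7 + 1) + 3·7^3 + 3·7^2 + 3·7  →[7↦8]→  8^(8 + 1) + 3·8^3 + 3·8^2 + 3·8 = 134219480  −1 ⇒ G_6=134219479
G_6=134219479  [base 8] 8^(8 + 1) + 3·8^3 + 3·8^2 + 2·8 + 7  →[8↦9]→  9^(9 + 1) + 3·9^3 + 3·9^2 + 2·9 + 7 = 3486786856  −1 ⇒ G_7=3486786855
G_7=3486786855  [base 9] 9^(9 + 1) + 3·9^3 + 3·9^2 + 2·9 + 6  →[9↦10]→  10^(10 + 1) + 3·10^3 + 3·10^2 + 2·10 + 6 = 100000003326  −1 ⇒ G_8=100000003325
G_8=100000003325  [base 10] 10^(10 + 1) + 3·10^3 + 3·10^2 + 2·10 + 5  →[10↦11]→  11^(11 + 1) + 3·11^3 + 3·11^2 + 2·11 + 5 = 3138428381104  −1 ⇒ G_9=3138428381103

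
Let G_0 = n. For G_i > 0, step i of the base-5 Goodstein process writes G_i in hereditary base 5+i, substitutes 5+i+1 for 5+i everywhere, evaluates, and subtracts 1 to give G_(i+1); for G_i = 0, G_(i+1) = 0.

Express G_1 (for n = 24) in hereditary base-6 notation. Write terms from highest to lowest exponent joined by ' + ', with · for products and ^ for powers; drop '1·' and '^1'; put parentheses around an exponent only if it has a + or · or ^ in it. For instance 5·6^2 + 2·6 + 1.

4·6 + 3

[0] 24 ≡ 4·5 + 4 (base 5). Lift 6: 28. −1: 27.
[1] 27 ≡ 4·6 + 3 (base 6). Lift 7: 31. −1: 30.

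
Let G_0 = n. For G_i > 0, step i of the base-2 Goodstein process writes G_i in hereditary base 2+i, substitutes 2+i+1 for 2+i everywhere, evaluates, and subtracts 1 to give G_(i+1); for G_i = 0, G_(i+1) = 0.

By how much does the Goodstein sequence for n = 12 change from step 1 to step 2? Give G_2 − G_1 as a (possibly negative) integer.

958

[0] 12 ≡ 2^(2 + 1) + 2^2 (base 2). Lift 3: 108. −1: 107.
[1] 107 ≡ 3^(3 + 1) + 2·3^2 + 2·3 + 2 (base 3). Lift 4: 1066. −1: 1065.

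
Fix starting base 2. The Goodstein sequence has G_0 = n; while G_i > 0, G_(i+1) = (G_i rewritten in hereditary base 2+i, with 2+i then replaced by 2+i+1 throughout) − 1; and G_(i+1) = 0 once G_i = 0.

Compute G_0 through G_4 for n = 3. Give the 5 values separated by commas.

step 0: 3 = 2 + 1; sub 3 for 2: 3 + 1; = 4; G_1 = 4−1 = 3
step 1: 3 = 3; sub 4 for 3: 4; = 4; G_2 = 4−1 = 3
step 2: 3 = 3; sub 5 for 4: 3; = 3; G_3 = 3−1 = 2
step 3: 2 = 2; sub 6 for 5: 2; = 2; G_4 = 2−1 = 1

3, 3, 3, 2, 1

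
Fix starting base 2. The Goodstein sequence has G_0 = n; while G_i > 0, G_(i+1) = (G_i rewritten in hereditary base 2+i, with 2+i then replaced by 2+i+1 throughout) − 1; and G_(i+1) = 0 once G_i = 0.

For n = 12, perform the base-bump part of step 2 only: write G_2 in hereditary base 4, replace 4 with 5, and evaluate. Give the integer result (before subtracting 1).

[0] 12 ≡ 2^(2 + 1) + 2^2 (base 2). Lift 3: 108. −1: 107.
[1] 107 ≡ 3^(3 + 1) + 2·3^2 + 2·3 + 2 (base 3). Lift 4: 1066. −1: 1065.
[2] 1065 ≡ 4^(4 + 1) + 2·4^2 + 2·4 + 1 (base 4). Lift 5: 15686. −1: 15685.

15686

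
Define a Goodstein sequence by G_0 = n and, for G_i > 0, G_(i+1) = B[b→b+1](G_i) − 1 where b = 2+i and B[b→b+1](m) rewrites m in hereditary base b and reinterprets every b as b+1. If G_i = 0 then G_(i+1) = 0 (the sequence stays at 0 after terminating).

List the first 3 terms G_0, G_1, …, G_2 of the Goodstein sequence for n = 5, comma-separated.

5, 27, 255

G_0 = 5. HB_2(5) = 2^2 + 1. Bump = 28. G_1 = 27.
G_1 = 27. HB_3(27) = 3^3. Bump = 256. G_2 = 255.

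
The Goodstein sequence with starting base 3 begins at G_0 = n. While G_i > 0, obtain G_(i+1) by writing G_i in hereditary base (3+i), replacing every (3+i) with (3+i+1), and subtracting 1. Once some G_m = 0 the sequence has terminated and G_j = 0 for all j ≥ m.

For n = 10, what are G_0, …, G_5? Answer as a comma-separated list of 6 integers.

G_0 = 10. HB_3(10) = 3^2 + 1. Bump = 17. G_1 = 16.
G_1 = 16. HB_4(16) = 4^2. Bump = 25. G_2 = 24.
G_2 = 24. HB_5(24) = 4·5 + 4. Bump = 28. G_3 = 27.
G_3 = 27. HB_6(27) = 4·6 + 3. Bump = 31. G_4 = 30.
G_4 = 30. HB_7(30) = 4·7 + 2. Bump = 34. G_5 = 33.

10, 16, 24, 27, 30, 33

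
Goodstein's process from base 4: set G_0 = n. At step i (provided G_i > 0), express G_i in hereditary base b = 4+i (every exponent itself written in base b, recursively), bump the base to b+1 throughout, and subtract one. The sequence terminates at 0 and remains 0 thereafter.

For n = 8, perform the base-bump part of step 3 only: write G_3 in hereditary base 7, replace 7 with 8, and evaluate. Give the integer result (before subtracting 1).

10

base 4: 8 = 2·4; at 5: 2·5 = 10; next = 9
base 5: 9 = 5 + 4; at 6: 6 + 4 = 10; next = 9
base 6: 9 = 6 + 3; at 7: 7 + 3 = 10; next = 9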